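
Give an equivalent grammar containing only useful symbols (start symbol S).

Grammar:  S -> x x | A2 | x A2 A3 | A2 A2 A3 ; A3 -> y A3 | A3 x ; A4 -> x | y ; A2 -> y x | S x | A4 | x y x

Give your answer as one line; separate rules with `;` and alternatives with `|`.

Generating nonterminals: {A2, A4, S}.
Reachable from S after that: {A2, A4, S}.
Removed useless symbols: {A3} and every production mentioning them.

S -> x x | A2; A4 -> x | y; A2 -> y x | S x | A4 | x y x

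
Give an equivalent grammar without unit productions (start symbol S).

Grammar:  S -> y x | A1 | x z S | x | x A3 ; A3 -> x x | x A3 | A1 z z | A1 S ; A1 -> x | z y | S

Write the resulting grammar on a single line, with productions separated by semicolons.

Unit pairs: A1 ⇒* {S}; S ⇒* {A1}.
Replace each nonterminal's rules with the union of the non-unit rules of every nonterminal it unit-derives.

S -> x | z y | y x | x z S | x A3; A3 -> x x | x A3 | A1 z z | A1 S; A1 -> x | z y | y x | x z S | x A3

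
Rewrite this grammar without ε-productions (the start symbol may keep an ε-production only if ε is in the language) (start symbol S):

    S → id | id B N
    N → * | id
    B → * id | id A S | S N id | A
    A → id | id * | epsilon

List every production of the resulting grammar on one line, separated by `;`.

S → id | id B N | id N; N → * | id; B → * id | id A S | id S | S N id | A; A → id | id *

Nullable nonterminals: {A, B}.
ε ∉ L(G), so no ε-production is kept.
Expand every rule over subsets of its nullable positions: S → id B N gives id B N | id N. B → id A S gives id A S | id S.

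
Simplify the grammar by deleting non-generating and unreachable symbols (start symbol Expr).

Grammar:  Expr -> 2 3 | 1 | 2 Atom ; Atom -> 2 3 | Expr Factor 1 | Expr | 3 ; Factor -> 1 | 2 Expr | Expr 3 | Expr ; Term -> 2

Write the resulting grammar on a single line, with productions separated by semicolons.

Generating nonterminals: {Atom, Expr, Factor, Term}.
Reachable from Expr after that: {Atom, Expr, Factor}.
Removed useless symbols: {Term} and every production mentioning them.

Expr -> 2 3 | 1 | 2 Atom; Atom -> 2 3 | Expr Factor 1 | Expr | 3; Factor -> 1 | 2 Expr | Expr 3 | Expr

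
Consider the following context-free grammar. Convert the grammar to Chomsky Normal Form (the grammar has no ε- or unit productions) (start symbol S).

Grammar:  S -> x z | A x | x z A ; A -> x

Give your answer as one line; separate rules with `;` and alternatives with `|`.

S -> X1 X2 | A X1 | X1 Y1; A -> x; X1 -> x; X2 -> z; Y1 -> X2 A

Introduce a nonterminal for each terminal appearing in a rule of length ≥ 2: X1 → x, X2 → z.
Binarize each right-hand side of length ≥ 3 by chaining fresh nonterminals (Y1, Y2, …): affected rules were S → X1 X2 A.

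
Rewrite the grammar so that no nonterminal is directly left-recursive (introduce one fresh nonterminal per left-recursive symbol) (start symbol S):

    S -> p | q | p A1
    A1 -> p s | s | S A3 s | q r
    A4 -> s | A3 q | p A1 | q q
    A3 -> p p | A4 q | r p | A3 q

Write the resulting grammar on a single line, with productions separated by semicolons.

Directly left-recursive nonterminal: A3.
For A3: α = {q}, β = {p p, A4 q, r p}. Rewrite as A3 → β A3' and A3' → α A3' | ε.

S -> p | q | p A1; A1 -> p s | s | S A3 s | q r; A4 -> s | A3 q | p A1 | q q; A3 -> p p A3' | A4 q A3' | r p A3'; A3' -> q A3' | epsilon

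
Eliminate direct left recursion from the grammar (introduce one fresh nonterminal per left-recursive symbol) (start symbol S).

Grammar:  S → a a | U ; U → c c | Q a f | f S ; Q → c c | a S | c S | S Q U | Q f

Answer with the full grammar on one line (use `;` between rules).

Left recursion appears on Q.
For Q: α = {f}, β = {c c, a S, c S, S Q U}. Rewrite as Q → β Q' and Q' → α Q' | ε.

S → a a | U; U → c c | Q a f | f S; Q → c c Q' | a S Q' | c S Q' | S Q U Q'; Q' → f Q' | eps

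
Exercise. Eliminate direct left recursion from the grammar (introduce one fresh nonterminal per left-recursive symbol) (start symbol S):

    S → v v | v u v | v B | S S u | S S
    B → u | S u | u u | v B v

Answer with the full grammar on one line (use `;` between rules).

Left recursion appears on S.
For S: α = {S u, S}, β = {v v, v u v, v B}. Rewrite as S → β S' and S' → α S' | ε.

S → v v S' | v u v S' | v B S'; B → u | S u | u u | v B v; S' → S u S' | S S' | ε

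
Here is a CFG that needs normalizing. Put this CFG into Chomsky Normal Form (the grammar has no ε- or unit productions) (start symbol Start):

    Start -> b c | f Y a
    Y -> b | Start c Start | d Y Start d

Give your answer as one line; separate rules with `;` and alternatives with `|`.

Start -> X1 X2 | X3 Y1; Y -> b | Start Y2 | X5 Y3; X1 -> b; X2 -> c; X3 -> f; X4 -> a; X5 -> d; Y1 -> Y X4; Y2 -> X2 Start; Y3 -> Y Y4; Y4 -> Start X5

Introduce a nonterminal for each terminal appearing in a rule of length ≥ 2: X1 → b, X2 → c, X3 → f, X4 → a, X5 → d.
Binarize each right-hand side of length ≥ 3 by chaining fresh nonterminals (Y1, Y2, …): affected rules were Start → X3 Y X4; Y → Start X2 Start; Y → X5 Y Start X5.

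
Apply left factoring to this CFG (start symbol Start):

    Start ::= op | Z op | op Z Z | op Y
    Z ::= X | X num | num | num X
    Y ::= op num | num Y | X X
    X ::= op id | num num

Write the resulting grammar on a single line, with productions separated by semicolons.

Start ::= Z op | op Start1; Z ::= X Z1 | num Z2; Y ::= op num | num Y | X X; X ::= op id | num num; Start1 ::= epsilon | Z Z | Y; Z1 ::= epsilon | num; Z2 ::= epsilon | X

Start has alternatives sharing prefix 'op': factor to Start → op Start1 with Start1 → ε | Z Z | Y.
Z has alternatives sharing prefix 'X': factor to Z → X Z1 with Z1 → ε | num.
Z has alternatives sharing prefix 'num': factor to Z → num Z2 with Z2 → ε | X.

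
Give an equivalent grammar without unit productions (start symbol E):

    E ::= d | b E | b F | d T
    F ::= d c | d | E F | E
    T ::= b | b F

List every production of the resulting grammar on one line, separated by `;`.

E ::= d | b E | b F | d T; F ::= d | b E | b F | d T | d c | E F; T ::= b | b F

Unit pairs: F ⇒* {E}.
For every A with A ⇒* B via unit rules, add B's non-unit alternatives to A; then delete every rule of the form X → Y.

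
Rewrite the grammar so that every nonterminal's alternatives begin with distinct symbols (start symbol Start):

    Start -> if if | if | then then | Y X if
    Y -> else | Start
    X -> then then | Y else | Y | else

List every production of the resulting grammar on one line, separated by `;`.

Start has alternatives sharing prefix 'if': factor to Start → if Start1 with Start1 → if | ε.
X has alternatives sharing prefix 'Y': factor to X → Y X1 with X1 → else | ε.

Start -> then then | Y X if | if Start1; Y -> else | Start; X -> then then | else | Y X1; Start1 -> if | ε; X1 -> else | ε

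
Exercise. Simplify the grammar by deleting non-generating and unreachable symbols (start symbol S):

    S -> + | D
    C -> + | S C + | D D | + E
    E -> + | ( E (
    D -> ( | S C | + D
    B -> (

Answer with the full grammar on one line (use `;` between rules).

S -> + | D; C -> + | S C + | D D | + E; E -> + | ( E (; D -> ( | S C | + D

Generating nonterminals: {B, C, D, E, S}.
Reachable from S after that: {C, D, E, S}.
Removed useless symbols: {B} and every production mentioning them.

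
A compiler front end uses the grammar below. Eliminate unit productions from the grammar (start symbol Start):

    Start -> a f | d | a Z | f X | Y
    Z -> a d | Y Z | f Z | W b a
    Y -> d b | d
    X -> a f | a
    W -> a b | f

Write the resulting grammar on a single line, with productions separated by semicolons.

Unit pairs: Start ⇒* {Y}.
For each unit pair (A, B), copy every non-unit production of B to A, then drop all unit productions.

Start -> a f | d | a Z | f X | d b; Z -> a d | Y Z | f Z | W b a; Y -> d b | d; X -> a f | a; W -> a b | f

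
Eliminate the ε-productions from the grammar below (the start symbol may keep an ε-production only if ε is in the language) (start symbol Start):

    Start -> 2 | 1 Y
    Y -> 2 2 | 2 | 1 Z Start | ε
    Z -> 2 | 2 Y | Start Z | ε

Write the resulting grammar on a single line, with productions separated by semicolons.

The nullable symbols are {Y, Z}.
ε ∉ L(G), so no ε-production is kept.
Add the nullable-subset variants: Start → 1 Y gives 1 Y | 1. Y → 1 Z Start gives 1 Z Start | 1 Start. Z → Start Z gives Start Z | Start.

Start -> 2 | 1 Y | 1; Y -> 2 2 | 2 | 1 Z Start | 1 Start; Z -> 2 | 2 Y | Start Z | Start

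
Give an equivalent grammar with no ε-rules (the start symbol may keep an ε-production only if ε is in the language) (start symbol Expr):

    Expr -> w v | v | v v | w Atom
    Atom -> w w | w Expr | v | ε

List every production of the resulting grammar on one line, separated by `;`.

The nullable symbols are {Atom}.
ε ∉ L(G), so no ε-production is kept.
Expand every rule over subsets of its nullable positions: Expr → w Atom gives w Atom | w.

Expr -> w v | v | v v | w Atom | w; Atom -> w w | w Expr | v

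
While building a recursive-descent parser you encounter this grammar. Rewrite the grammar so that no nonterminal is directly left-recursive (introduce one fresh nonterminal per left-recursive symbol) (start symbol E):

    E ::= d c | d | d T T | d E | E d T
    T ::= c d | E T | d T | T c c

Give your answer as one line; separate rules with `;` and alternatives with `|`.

E ::= d c E' | d E' | d T T E' | d E E'; T ::= c d T' | E T T' | d T T'; E' ::= d T E' | ε; T' ::= c c T' | ε

Left recursion appears on E, T.
For E: α = {d T}, β = {d c, d, d T T, d E}. Rewrite as E → β E' and E' → α E' | ε.
For T: α = {c c}, β = {c d, E T, d T}. Rewrite as T → β T' and T' → α T' | ε.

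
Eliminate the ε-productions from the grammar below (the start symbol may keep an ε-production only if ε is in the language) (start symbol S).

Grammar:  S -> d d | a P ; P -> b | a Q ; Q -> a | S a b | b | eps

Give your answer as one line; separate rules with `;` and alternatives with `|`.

S -> d d | a P; P -> b | a Q | a; Q -> a | S a b | b

Nullable nonterminals: {Q}.
ε ∉ L(G), so no ε-production is kept.
Add the nullable-subset variants: P → a Q gives a Q | a.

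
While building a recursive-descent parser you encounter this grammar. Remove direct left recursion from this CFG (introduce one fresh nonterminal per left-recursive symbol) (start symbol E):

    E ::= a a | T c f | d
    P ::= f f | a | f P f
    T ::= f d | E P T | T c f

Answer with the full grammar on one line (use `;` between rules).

T is directly left-recursive.
For T: α = {c f}, β = {f d, E P T}. Rewrite as T → β T' and T' → α T' | ε.

E ::= a a | T c f | d; P ::= f f | a | f P f; T ::= f d T' | E P T T'; T' ::= c f T' | epsilon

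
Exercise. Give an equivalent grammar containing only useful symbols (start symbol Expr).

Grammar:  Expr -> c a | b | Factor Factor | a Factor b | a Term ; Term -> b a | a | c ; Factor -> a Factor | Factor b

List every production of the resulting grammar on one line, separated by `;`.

Generating nonterminals: {Expr, Term}.
Reachable from Expr after that: {Expr, Term}.
Removed useless symbols: {Factor} and every production mentioning them.

Expr -> c a | b | a Term; Term -> b a | a | c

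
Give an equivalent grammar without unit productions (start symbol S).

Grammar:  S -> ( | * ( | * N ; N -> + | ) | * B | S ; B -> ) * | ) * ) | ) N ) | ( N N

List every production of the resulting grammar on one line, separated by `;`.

S -> ( | * ( | * N; N -> ( | * ( | * N | + | ) | * B; B -> ) * | ) * ) | ) N ) | ( N N

Unit pairs: N ⇒* {S}.
For every A with A ⇒* B via unit rules, add B's non-unit alternatives to A; then delete every rule of the form X → Y.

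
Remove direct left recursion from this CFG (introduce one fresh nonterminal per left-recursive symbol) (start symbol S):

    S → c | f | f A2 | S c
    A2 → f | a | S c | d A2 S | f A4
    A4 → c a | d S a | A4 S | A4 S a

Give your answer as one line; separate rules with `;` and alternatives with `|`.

S → c S' | f S' | f A2 S'; A2 → f | a | S c | d A2 S | f A4; A4 → c a A4' | d S a A4'; S' → c S' | ε; A4' → S A4' | S a A4' | ε

Left recursion appears on S, A4.
For S: α = {c}, β = {c, f, f A2}. Rewrite as S → β S' and S' → α S' | ε.
For A4: α = {S, S a}, β = {c a, d S a}. Rewrite as A4 → β A4' and A4' → α A4' | ε.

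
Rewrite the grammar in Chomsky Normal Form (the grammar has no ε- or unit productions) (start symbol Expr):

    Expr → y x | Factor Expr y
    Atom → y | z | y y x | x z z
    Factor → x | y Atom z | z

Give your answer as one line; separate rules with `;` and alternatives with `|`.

Introduce a nonterminal for each terminal appearing in a rule of length ≥ 2: X1 → y, X2 → x, X3 → z.
Binarize each right-hand side of length ≥ 3 by chaining fresh nonterminals (Y1, Y2, …): affected rules were Expr → Factor Expr X1; Atom → X1 X1 X2; Atom → X2 X3 X3; Factor → X1 Atom X3.

Expr → X1 X2 | Factor Y1; Atom → y | z | X1 Y2 | X2 Y3; Factor → x | X1 Y4 | z; X1 → y; X2 → x; X3 → z; Y1 → Expr X1; Y2 → X1 X2; Y3 → X3 X3; Y4 → Atom X3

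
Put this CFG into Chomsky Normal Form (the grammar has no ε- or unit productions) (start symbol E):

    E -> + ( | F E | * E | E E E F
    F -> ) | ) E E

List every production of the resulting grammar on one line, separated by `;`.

Introduce a nonterminal for each terminal appearing in a rule of length ≥ 2: X1 → +, X2 → (, X3 → *, X4 → ).
Binarize each right-hand side of length ≥ 3 by chaining fresh nonterminals (Y1, Y2, …): affected rules were E → E E E F; F → X4 E E.

E -> X1 X2 | F E | X3 E | E Y1; F -> ) | X4 Y3; X1 -> +; X2 -> (; X3 -> *; X4 -> ); Y1 -> E Y2; Y2 -> E F; Y3 -> E E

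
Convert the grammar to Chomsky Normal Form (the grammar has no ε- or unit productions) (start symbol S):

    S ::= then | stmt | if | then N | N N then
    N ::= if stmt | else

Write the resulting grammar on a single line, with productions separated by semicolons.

S ::= then | stmt | if | X1 N | N Y1; N ::= X2 X3 | else; X1 ::= then; X2 ::= if; X3 ::= stmt; Y1 ::= N X1

Introduce a nonterminal for each terminal appearing in a rule of length ≥ 2: X1 → then, X2 → if, X3 → stmt.
Binarize each right-hand side of length ≥ 3 by chaining fresh nonterminals (Y1, Y2, …): affected rules were S → N N X1.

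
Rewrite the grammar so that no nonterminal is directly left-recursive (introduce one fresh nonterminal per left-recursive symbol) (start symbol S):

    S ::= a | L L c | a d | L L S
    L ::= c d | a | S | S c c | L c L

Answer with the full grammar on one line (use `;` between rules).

S ::= a | L L c | a d | L L S; L ::= c d L' | a L' | S L' | S c c L'; L' ::= c L L' | ε

Left recursion appears on L.
For L: α = {c L}, β = {c d, a, S, S c c}. Rewrite as L → β L' and L' → α L' | ε.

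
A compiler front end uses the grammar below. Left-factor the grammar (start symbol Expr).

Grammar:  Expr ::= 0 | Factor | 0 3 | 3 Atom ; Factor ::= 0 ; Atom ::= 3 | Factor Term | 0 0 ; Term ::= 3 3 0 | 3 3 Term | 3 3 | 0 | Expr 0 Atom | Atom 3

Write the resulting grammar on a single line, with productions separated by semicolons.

Expr has alternatives sharing prefix '0': factor to Expr → 0 Expr1 with Expr1 → ε | 3.
Term has alternatives sharing prefix '3 3': factor to Term → 3 3 Term1 with Term1 → 0 | Term | ε.

Expr ::= Factor | 3 Atom | 0 Expr1; Factor ::= 0; Atom ::= 3 | Factor Term | 0 0; Term ::= 0 | Expr 0 Atom | Atom 3 | 3 3 Term1; Expr1 ::= epsilon | 3; Term1 ::= 0 | Term | epsilon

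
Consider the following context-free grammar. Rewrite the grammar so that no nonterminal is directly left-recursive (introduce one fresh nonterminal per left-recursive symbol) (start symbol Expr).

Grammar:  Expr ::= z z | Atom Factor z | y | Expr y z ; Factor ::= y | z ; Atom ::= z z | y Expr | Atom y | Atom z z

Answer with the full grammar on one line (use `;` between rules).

Expr ::= z z Expr1 | Atom Factor z Expr1 | y Expr1; Factor ::= y | z; Atom ::= z z Atom1 | y Expr Atom1; Expr1 ::= y z Expr1 | ε; Atom1 ::= y Atom1 | z z Atom1 | ε

Directly left-recursive nonterminals: Expr, Atom.
For Expr: α = {y z}, β = {z z, Atom Factor z, y}. Rewrite as Expr → β Expr1 and Expr1 → α Expr1 | ε.
For Atom: α = {y, z z}, β = {z z, y Expr}. Rewrite as Atom → β Atom1 and Atom1 → α Atom1 | ε.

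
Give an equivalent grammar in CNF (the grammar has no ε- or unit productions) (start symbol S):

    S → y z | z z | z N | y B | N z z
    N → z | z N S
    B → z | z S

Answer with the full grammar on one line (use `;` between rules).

Introduce a nonterminal for each terminal appearing in a rule of length ≥ 2: X1 → y, X2 → z.
Binarize each right-hand side of length ≥ 3 by chaining fresh nonterminals (Y1, Y2, …): affected rules were S → N X2 X2; N → X2 N S.

S → X1 X2 | X2 X2 | X2 N | X1 B | N Y1; N → z | X2 Y2; B → z | X2 S; X1 → y; X2 → z; Y1 → X2 X2; Y2 → N S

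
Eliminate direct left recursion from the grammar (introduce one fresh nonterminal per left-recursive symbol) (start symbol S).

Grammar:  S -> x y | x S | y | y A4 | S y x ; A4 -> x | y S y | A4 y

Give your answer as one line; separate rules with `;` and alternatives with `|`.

S -> x y S' | x S S' | y S' | y A4 S'; A4 -> x A4' | y S y A4'; S' -> y x S' | ε; A4' -> y A4' | ε

Directly left-recursive nonterminals: S, A4.
For S: α = {y x}, β = {x y, x S, y, y A4}. Rewrite as S → β S' and S' → α S' | ε.
For A4: α = {y}, β = {x, y S y}. Rewrite as A4 → β A4' and A4' → α A4' | ε.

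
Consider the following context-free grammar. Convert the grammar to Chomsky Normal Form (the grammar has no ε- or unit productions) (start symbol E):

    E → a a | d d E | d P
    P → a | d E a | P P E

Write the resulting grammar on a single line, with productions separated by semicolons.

Introduce a nonterminal for each terminal appearing in a rule of length ≥ 2: X1 → a, X2 → d.
Binarize each right-hand side of length ≥ 3 by chaining fresh nonterminals (Y1, Y2, …): affected rules were E → X2 X2 E; P → X2 E X1; P → P P E.

E → X1 X1 | X2 Y1 | X2 P; P → a | X2 Y2 | P Y3; X1 → a; X2 → d; Y1 → X2 E; Y2 → E X1; Y3 → P E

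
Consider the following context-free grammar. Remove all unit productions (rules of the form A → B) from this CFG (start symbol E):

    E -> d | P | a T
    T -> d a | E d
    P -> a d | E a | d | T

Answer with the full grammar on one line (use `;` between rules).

E -> d | a T | a d | E a | d a | E d; T -> d a | E d; P -> a d | E a | d | d a | E d

Unit pairs: E ⇒* {P, T}; P ⇒* {T}.
For every A with A ⇒* B via unit rules, add B's non-unit alternatives to A; then delete every rule of the form X → Y.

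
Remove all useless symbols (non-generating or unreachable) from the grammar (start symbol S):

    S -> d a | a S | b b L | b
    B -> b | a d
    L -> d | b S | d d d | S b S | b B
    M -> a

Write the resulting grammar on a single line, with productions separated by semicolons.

S -> d a | a S | b b L | b; B -> b | a d; L -> d | b S | d d d | S b S | b B

Generating nonterminals: {B, L, M, S}.
Reachable from S after that: {B, L, S}.
Removed useless symbols: {M} and every production mentioning them.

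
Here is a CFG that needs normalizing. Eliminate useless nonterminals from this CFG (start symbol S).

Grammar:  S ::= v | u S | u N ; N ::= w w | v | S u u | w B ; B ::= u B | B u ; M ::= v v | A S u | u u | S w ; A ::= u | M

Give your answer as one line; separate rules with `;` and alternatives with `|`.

Generating nonterminals: {A, M, N, S}.
Reachable from S after that: {N, S}.
Removed useless symbols: {A, B, M} and every production mentioning them.

S ::= v | u S | u N; N ::= w w | v | S u u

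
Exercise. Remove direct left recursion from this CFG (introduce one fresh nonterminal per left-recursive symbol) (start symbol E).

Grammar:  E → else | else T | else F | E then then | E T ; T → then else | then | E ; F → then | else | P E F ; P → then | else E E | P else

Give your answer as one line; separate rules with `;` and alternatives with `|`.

E → else E' | else T E' | else F E'; T → then else | then | E; F → then | else | P E F; P → then P' | else E E P'; E' → then then E' | T E' | ε; P' → else P' | ε

Left recursion appears on E, P.
For E: α = {then then, T}, β = {else, else T, else F}. Rewrite as E → β E' and E' → α E' | ε.
For P: α = {else}, β = {then, else E E}. Rewrite as P → β P' and P' → α P' | ε.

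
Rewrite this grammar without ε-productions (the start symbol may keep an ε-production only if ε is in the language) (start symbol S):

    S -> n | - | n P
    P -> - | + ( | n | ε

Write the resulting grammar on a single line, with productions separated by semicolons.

S -> n | - | n P; P -> - | + ( | n

Nullable nonterminals: {P}.
ε ∉ L(G), so no ε-production is kept.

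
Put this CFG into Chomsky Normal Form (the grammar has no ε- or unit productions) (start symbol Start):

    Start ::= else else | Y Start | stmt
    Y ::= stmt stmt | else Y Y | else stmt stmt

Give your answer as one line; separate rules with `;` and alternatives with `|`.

Introduce a nonterminal for each terminal appearing in a rule of length ≥ 2: X1 → else, X2 → stmt.
Binarize each right-hand side of length ≥ 3 by chaining fresh nonterminals (Y1, Y2, …): affected rules were Y → X1 Y Y; Y → X1 X2 X2.

Start ::= X1 X1 | Y Start | stmt; Y ::= X2 X2 | X1 Y1 | X1 Y2; X1 ::= else; X2 ::= stmt; Y1 ::= Y Y; Y2 ::= X2 X2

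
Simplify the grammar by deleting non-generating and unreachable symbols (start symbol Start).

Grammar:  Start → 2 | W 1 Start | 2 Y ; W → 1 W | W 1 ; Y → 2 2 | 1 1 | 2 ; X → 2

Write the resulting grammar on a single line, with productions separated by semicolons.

Start → 2 | 2 Y; Y → 2 2 | 1 1 | 2

Generating nonterminals: {Start, X, Y}.
Reachable from Start after that: {Start, Y}.
Removed useless symbols: {W, X} and every production mentioning them.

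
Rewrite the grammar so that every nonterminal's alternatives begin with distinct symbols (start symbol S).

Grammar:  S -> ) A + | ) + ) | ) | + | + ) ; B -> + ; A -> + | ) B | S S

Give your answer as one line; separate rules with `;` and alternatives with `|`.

S has alternatives sharing prefix ')': factor to S → ) S' with S' → A + | + ) | ε.
S has alternatives sharing prefix '+': factor to S → + S'' with S'' → ε | ).

S -> ) S' | + S''; B -> +; A -> + | ) B | S S; S' -> A + | + ) | ε; S'' -> ε | )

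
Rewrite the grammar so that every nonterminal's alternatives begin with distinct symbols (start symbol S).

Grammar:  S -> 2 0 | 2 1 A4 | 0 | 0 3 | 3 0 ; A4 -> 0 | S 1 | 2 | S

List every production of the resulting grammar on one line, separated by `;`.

S has alternatives sharing prefix '2': factor to S → 2 S' with S' → 0 | 1 A4.
S has alternatives sharing prefix '0': factor to S → 0 S'' with S'' → ε | 3.
A4 has alternatives sharing prefix 'S': factor to A4 → S A4' with A4' → 1 | ε.

S -> 3 0 | 2 S' | 0 S''; A4 -> 0 | 2 | S A4'; S' -> 0 | 1 A4; S'' -> ε | 3; A4' -> 1 | ε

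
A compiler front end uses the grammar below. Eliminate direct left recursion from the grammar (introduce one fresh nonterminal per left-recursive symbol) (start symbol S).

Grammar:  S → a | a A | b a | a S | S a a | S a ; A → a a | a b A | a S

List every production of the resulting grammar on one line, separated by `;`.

S → a S' | a A S' | b a S' | a S S'; A → a a | a b A | a S; S' → a a S' | a S' | epsilon

Left recursion appears on S.
For S: α = {a a, a}, β = {a, a A, b a, a S}. Rewrite as S → β S' and S' → α S' | ε.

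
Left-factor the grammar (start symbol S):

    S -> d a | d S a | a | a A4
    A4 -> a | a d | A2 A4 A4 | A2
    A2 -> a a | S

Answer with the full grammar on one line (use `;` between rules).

S -> d S' | a S''; A4 -> a A4' | A2 A4''; A2 -> a a | S; S' -> a | S a; S'' -> epsilon | A4; A4' -> epsilon | d; A4'' -> A4 A4 | epsilon

S has alternatives sharing prefix 'd': factor to S → d S' with S' → a | S a.
S has alternatives sharing prefix 'a': factor to S → a S'' with S'' → ε | A4.
A4 has alternatives sharing prefix 'a': factor to A4 → a A4' with A4' → ε | d.
A4 has alternatives sharing prefix 'A2': factor to A4 → A2 A4'' with A4'' → A4 A4 | ε.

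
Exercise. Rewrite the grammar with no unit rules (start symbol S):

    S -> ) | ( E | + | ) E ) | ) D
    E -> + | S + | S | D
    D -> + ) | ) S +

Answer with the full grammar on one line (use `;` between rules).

S -> ) | ( E | + | ) E ) | ) D; E -> + | S + | + ) | ) S + | ) | ( E | ) E ) | ) D; D -> + ) | ) S +

Unit pairs: E ⇒* {D, S}.
For each unit pair (A, B), copy every non-unit production of B to A, then drop all unit productions.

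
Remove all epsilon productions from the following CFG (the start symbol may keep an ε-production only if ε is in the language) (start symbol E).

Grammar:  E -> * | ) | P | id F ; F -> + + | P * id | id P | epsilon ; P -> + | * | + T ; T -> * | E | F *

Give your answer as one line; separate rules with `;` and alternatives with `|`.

Nullable nonterminals: {F}.
ε ∉ L(G), so no ε-production is kept.
Expand every rule over subsets of its nullable positions: E → id F gives id F | id.

E -> * | ) | P | id F | id; F -> + + | P * id | id P; P -> + | * | + T; T -> * | E | F *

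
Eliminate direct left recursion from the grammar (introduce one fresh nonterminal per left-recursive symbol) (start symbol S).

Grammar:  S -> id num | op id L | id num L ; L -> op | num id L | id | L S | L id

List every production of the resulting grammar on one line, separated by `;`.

Left recursion appears on L.
For L: α = {S, id}, β = {op, num id L, id}. Rewrite as L → β L' and L' → α L' | ε.

S -> id num | op id L | id num L; L -> op L' | num id L L' | id L'; L' -> S L' | id L' | ε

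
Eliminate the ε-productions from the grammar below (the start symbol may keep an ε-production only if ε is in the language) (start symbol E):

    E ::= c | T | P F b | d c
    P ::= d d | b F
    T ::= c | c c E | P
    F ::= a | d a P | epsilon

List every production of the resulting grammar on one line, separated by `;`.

E ::= c | T | P F b | P b | d c; P ::= d d | b F | b; T ::= c | c c E | P; F ::= a | d a P

The nullable symbols are {F}.
ε ∉ L(G), so no ε-production is kept.
Expand every rule over subsets of its nullable positions: E → P F b gives P F b | P b. P → b F gives b F | b.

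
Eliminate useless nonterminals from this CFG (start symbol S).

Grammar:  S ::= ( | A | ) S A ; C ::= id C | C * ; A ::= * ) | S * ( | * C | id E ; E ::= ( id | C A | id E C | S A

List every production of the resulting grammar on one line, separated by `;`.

S ::= ( | A | ) S A; A ::= * ) | S * ( | id E; E ::= ( id | S A

Generating nonterminals: {A, E, S}.
Reachable from S after that: {A, E, S}.
Removed useless symbols: {C} and every production mentioning them.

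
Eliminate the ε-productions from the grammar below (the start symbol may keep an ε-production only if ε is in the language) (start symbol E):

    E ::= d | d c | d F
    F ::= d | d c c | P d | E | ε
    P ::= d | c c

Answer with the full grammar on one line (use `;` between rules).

Nullable set = {F}.
ε ∉ L(G), so no ε-production is kept.

E ::= d | d c | d F; F ::= d | d c c | P d | E; P ::= d | c c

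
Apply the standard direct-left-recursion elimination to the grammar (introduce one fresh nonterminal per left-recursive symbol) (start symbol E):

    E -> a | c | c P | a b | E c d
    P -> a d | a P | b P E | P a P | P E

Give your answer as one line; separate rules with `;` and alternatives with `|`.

Left recursion appears on E, P.
For E: α = {c d}, β = {a, c, c P, a b}. Rewrite as E → β E' and E' → α E' | ε.
For P: α = {a P, E}, β = {a d, a P, b P E}. Rewrite as P → β P' and P' → α P' | ε.

E -> a E' | c E' | c P E' | a b E'; P -> a d P' | a P P' | b P E P'; E' -> c d E' | ε; P' -> a P P' | E P' | ε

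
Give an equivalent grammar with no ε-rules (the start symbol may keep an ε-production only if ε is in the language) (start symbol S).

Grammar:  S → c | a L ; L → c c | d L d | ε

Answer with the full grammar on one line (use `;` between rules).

Nullable set = {L}.
ε ∉ L(G), so no ε-production is kept.
For each production, add variants omitting each subset of nullable occurrences: S → a L gives a L | a. L → d L d gives d L d | d d.

S → c | a L | a; L → c c | d L d | d d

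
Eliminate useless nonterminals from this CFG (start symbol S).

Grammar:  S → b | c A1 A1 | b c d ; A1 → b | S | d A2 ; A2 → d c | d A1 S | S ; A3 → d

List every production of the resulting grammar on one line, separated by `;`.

S → b | c A1 A1 | b c d; A1 → b | S | d A2; A2 → d c | d A1 S | S

Generating nonterminals: {A1, A2, A3, S}.
Reachable from S after that: {A1, A2, S}.
Removed useless symbols: {A3} and every production mentioning them.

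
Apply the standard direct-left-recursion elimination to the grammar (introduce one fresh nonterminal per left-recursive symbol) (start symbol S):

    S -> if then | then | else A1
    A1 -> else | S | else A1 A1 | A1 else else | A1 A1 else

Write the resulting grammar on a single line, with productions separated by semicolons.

S -> if then | then | else A1; A1 -> else A1' | S A1' | else A1 A1 A1'; A1' -> else else A1' | A1 else A1' | epsilon

A1 is directly left-recursive.
For A1: α = {else else, A1 else}, β = {else, S, else A1 A1}. Rewrite as A1 → β A1' and A1' → α A1' | ε.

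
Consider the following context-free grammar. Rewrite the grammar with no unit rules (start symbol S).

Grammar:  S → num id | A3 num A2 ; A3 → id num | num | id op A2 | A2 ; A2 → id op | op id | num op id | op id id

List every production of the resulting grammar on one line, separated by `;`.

Unit pairs: A3 ⇒* {A2}.
For each unit pair (A, B), copy every non-unit production of B to A, then drop all unit productions.

S → num id | A3 num A2; A3 → id op | op id | num op id | op id id | id num | num | id op A2; A2 → id op | op id | num op id | op id id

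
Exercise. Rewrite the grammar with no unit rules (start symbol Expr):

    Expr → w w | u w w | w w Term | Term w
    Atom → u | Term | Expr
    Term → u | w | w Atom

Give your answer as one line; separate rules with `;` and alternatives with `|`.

Unit pairs: Atom ⇒* {Expr, Term}.
For every A with A ⇒* B via unit rules, add B's non-unit alternatives to A; then delete every rule of the form X → Y.

Expr → w w | u w w | w w Term | Term w; Atom → u | w | w Atom | w w | u w w | w w Term | Term w; Term → u | w | w Atom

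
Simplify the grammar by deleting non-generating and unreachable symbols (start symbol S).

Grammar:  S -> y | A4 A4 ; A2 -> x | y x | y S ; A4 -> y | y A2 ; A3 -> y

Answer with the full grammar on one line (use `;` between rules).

S -> y | A4 A4; A2 -> x | y x | y S; A4 -> y | y A2

Generating nonterminals: {A2, A3, A4, S}.
Reachable from S after that: {A2, A4, S}.
Removed useless symbols: {A3} and every production mentioning them.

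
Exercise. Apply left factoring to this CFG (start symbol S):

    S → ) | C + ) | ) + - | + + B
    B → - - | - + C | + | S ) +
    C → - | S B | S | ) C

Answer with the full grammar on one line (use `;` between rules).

S has alternatives sharing prefix ')': factor to S → ) S' with S' → ε | + -.
B has alternatives sharing prefix '-': factor to B → - B' with B' → - | + C.
C has alternatives sharing prefix 'S': factor to C → S C' with C' → B | ε.

S → C + ) | + + B | ) S'; B → + | S ) + | - B'; C → - | ) C | S C'; S' → epsilon | + -; B' → - | + C; C' → B | epsilon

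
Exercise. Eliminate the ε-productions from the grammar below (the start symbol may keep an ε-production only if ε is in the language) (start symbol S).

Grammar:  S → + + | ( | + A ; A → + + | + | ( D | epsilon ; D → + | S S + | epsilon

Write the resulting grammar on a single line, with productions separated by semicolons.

S → + + | ( | + A | +; A → + + | + | ( D | (; D → + | S S +

The nullable symbols are {A, D}.
ε ∉ L(G), so no ε-production is kept.
For each production, add variants omitting each subset of nullable occurrences: S → + A gives + A | +. A → ( D gives ( D | (.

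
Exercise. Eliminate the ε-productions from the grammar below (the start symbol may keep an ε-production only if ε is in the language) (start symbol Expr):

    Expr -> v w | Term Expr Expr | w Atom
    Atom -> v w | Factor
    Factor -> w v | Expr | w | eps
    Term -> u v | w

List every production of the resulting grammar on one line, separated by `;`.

The nullable symbols are {Atom, Factor}.
ε ∉ L(G), so no ε-production is kept.
Add the nullable-subset variants: Expr → w Atom gives w Atom | w.

Expr -> v w | Term Expr Expr | w Atom | w; Atom -> v w | Factor; Factor -> w v | Expr | w; Term -> u v | w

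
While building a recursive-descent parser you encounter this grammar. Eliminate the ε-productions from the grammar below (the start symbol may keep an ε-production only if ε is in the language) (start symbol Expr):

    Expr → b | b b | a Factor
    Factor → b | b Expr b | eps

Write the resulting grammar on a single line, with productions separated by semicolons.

Nullable nonterminals: {Factor}.
ε ∉ L(G), so no ε-production is kept.
For each production, add variants omitting each subset of nullable occurrences: Expr → a Factor gives a Factor | a.

Expr → b | b b | a Factor | a; Factor → b | b Expr b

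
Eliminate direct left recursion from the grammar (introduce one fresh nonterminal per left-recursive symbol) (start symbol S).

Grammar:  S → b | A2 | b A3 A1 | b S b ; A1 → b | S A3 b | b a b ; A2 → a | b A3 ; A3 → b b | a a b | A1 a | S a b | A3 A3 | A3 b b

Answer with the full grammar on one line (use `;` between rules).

S → b | A2 | b A3 A1 | b S b; A1 → b | S A3 b | b a b; A2 → a | b A3; A3 → b b A3' | a a b A3' | A1 a A3' | S a b A3'; A3' → A3 A3' | b b A3' | ε

Directly left-recursive nonterminal: A3.
For A3: α = {A3, b b}, β = {b b, a a b, A1 a, S a b}. Rewrite as A3 → β A3' and A3' → α A3' | ε.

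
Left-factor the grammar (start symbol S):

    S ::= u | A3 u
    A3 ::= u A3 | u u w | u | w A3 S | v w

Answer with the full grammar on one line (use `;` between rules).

S ::= u | A3 u; A3 ::= w A3 S | v w | u A3'; A3' ::= A3 | u w | ε

A3 has alternatives sharing prefix 'u': factor to A3 → u A3' with A3' → A3 | u w | ε.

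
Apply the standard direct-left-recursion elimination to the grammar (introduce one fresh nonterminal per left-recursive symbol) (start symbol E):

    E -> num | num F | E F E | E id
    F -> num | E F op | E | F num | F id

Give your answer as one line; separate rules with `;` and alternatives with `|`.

E -> num E' | num F E'; F -> num F' | E F op F' | E F'; E' -> F E E' | id E' | eps; F' -> num F' | id F' | eps

E, F are directly left-recursive.
For E: α = {F E, id}, β = {num, num F}. Rewrite as E → β E' and E' → α E' | ε.
For F: α = {num, id}, β = {num, E F op, E}. Rewrite as F → β F' and F' → α F' | ε.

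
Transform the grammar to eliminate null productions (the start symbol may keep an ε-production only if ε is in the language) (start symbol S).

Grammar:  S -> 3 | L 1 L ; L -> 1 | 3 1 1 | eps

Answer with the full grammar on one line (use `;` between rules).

S -> 3 | L 1 L | L 1 | 1 L | 1; L -> 1 | 3 1 1

Nullable set = {L}.
ε ∉ L(G), so no ε-production is kept.
For each production, add variants omitting each subset of nullable occurrences: S → L 1 L gives L 1 L | L 1 | 1 L | 1.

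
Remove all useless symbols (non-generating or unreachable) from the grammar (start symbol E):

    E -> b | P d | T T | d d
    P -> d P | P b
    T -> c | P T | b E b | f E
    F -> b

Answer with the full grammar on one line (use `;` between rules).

Generating nonterminals: {E, F, T}.
Reachable from E after that: {E, T}.
Removed useless symbols: {F, P} and every production mentioning them.

E -> b | T T | d d; T -> c | b E b | f E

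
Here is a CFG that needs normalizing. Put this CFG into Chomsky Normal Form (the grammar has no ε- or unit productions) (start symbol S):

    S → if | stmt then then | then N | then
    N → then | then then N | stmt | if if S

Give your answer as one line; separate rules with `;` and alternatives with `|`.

Introduce a nonterminal for each terminal appearing in a rule of length ≥ 2: X1 → stmt, X2 → then, X3 → if.
Binarize each right-hand side of length ≥ 3 by chaining fresh nonterminals (Y1, Y2, …): affected rules were S → X1 X2 X2; N → X2 X2 N; N → X3 X3 S.

S → if | X1 Y1 | X2 N | then; N → then | X2 Y2 | stmt | X3 Y3; X1 → stmt; X2 → then; X3 → if; Y1 → X2 X2; Y2 → X2 N; Y3 → X3 S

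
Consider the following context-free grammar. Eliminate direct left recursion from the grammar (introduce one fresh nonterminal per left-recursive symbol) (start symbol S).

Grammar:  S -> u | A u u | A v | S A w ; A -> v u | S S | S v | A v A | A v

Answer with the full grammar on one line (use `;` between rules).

S -> u S' | A u u S' | A v S'; A -> v u A' | S S A' | S v A'; S' -> A w S' | eps; A' -> v A A' | v A' | eps

Left recursion appears on S, A.
For S: α = {A w}, β = {u, A u u, A v}. Rewrite as S → β S' and S' → α S' | ε.
For A: α = {v A, v}, β = {v u, S S, S v}. Rewrite as A → β A' and A' → α A' | ε.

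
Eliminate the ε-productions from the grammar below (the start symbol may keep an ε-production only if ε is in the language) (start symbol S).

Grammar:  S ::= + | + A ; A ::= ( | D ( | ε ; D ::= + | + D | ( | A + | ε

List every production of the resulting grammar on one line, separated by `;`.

Nullable nonterminals: {A, D}.
ε ∉ L(G), so no ε-production is kept.

S ::= + | + A; A ::= ( | D (; D ::= + | + D | ( | A +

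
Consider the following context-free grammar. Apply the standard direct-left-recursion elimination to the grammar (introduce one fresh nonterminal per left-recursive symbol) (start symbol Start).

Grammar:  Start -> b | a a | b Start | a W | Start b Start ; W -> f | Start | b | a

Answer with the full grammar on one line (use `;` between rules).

Left recursion appears on Start.
For Start: α = {b Start}, β = {b, a a, b Start, a W}. Rewrite as Start → β Start1 and Start1 → α Start1 | ε.

Start -> b Start1 | a a Start1 | b Start Start1 | a W Start1; W -> f | Start | b | a; Start1 -> b Start Start1 | ε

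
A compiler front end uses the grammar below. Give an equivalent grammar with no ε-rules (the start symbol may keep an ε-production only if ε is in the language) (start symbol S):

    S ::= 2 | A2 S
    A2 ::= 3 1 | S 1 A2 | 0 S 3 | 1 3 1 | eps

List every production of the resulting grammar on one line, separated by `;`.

S ::= 2 | A2 S; A2 ::= 3 1 | S 1 A2 | S 1 | 0 S 3 | 1 3 1

Nullable set = {A2}.
ε ∉ L(G), so no ε-production is kept.
Expand every rule over subsets of its nullable positions: A2 → S 1 A2 gives S 1 A2 | S 1.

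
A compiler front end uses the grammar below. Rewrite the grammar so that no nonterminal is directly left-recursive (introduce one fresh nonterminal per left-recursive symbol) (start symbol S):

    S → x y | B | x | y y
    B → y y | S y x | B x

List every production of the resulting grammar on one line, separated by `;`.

Directly left-recursive nonterminal: B.
For B: α = {x}, β = {y y, S y x}. Rewrite as B → β B' and B' → α B' | ε.

S → x y | B | x | y y; B → y y B' | S y x B'; B' → x B' | ε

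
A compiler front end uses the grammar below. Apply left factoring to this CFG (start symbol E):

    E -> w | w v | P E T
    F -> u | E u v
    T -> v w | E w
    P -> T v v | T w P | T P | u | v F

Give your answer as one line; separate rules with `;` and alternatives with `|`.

E has alternatives sharing prefix 'w': factor to E → w E' with E' → ε | v.
P has alternatives sharing prefix 'T': factor to P → T P' with P' → v v | w P | P.

E -> P E T | w E'; F -> u | E u v; T -> v w | E w; P -> u | v F | T P'; E' -> ε | v; P' -> v v | w P | P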